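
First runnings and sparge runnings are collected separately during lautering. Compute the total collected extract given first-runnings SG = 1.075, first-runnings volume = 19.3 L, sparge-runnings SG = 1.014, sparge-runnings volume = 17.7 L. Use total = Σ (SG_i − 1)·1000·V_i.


first = (1.075 − 1)·1000·19.3 = 1447.5000
sparge = (1.014 − 1)·1000·17.7 = 247.8000
total = 1447.5000 + 247.8000

1695.3000 gravity·L


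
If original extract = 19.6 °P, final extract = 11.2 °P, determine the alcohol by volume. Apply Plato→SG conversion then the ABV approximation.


SG = 259/(259 − P);  ABV = (OG − FG)·131.25
OG = 259/(259 − 19.6) = 1.0819
FG = 259/(259 − 11.2) = 1.0452
ABV = (1.0819 − 1.0452)·131.25

4.8134 % ABV


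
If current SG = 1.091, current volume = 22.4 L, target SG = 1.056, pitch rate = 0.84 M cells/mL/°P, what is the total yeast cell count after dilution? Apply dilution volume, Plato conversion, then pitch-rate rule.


V_w = V·((SG_c−1)/(SG_t−1)−1);  °P = 259 − 259/SG_t;  cells = rate·(V+V_w)·°P
V_w = 22.4·((1.091−1)/(1.056−1)−1) = 14.0000
V_final = 22.4 + 14.0000 = 36.4000
°P = 259 − 259/1.056 = 13.7348
cells = 0.84·36.4000·13.7348

419.9567 billion cells


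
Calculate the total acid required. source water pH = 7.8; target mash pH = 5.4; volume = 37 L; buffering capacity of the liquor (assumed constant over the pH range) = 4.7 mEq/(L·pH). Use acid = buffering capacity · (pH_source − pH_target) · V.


acid = 4.7 · (7.8 − 5.4) · 37

417.3600 mEq


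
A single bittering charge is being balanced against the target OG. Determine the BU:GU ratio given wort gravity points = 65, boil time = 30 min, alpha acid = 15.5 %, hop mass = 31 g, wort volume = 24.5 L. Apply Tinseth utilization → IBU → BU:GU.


U = 1.65·0.000125^(GP/1000)·(1−e^(−0.04t))/4.15;  IBU = (α/100)·m·U·1000/V;  BU:GU = IBU/GP
U = 1.65·0.000125^(65/1000)·(1−e^(−0.04·30))/4.15 = 0.1549
IBU = (15.5/100)·31·0.1549·1000/24.5 = 30.3822
BU:GU = 30.3822/65

0.4674


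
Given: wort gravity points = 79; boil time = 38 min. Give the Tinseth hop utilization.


U = 1.65·0.000125^(GP/1000) · (1 − e^(−0.04·t))/4.15
bigness = 1.65·0.000125^(79/1000) = 0.8112
boil_factor = (1 − e^(−0.04·38))/4.15 = 0.1883
U = 0.8112 · 0.1883

0.1527


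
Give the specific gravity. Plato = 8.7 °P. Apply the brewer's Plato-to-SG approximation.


SG = 259/(259 − P)
SG = 259/(259 − 8.7)

1.0348


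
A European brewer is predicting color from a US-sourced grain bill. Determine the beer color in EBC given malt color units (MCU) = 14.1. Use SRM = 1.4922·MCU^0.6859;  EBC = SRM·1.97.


SRM = 1.4922·14.1^0.6859 = 9.1638
EBC = 9.1638·1.97

18.0527 EBC


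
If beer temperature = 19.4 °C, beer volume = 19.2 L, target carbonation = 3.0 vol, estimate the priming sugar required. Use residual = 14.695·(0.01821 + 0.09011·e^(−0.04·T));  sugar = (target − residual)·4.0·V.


residual = 14.695·(0.01821 + 0.09011·e^(−0.04·19.4)) = 0.8770
sugar = (3.0 − 0.8770)·4.0·19.2

163.0437 g


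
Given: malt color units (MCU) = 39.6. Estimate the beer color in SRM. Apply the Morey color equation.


SRM = 1.4922 · MCU^0.6859
SRM = 1.4922 · 39.6^0.6859

18.6074 SRM


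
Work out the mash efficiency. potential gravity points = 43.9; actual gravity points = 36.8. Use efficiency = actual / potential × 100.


efficiency = 36.8 / 43.9 × 100

83.8269 %


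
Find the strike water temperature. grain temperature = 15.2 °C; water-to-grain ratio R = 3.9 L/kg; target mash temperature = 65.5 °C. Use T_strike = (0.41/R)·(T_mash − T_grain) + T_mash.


T_strike = (0.41/3.9)·(65.5 − 15.2) + 65.5

70.7879 °C


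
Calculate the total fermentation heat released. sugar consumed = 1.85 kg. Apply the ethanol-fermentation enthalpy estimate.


Q = m_sugar · 590 kJ/kg
Q = 1.85 · 590

1091.5000 kJ


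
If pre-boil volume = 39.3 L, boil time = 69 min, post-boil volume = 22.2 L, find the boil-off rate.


rate = (V_pre − V_post) / (t_min/60)
rate = (39.3 − 22.2) / (69/60)

14.8696 L/hr


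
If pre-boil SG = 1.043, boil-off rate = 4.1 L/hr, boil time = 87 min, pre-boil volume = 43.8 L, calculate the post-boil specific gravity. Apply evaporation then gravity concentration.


V_post = V_pre − rate·(t/60);  SG_post = 1 + (SG_pre−1)·V_pre/V_post
V_post = 43.8 − 4.1·(87/60) = 37.8550
SG_post = 1 + (1.043 − 1)·43.8/37.8550

1.0498


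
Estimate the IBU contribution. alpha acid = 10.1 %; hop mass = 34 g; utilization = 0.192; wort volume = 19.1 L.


IBU = (α/100)·mass·U·1000 / V
IBU = (10.1/100)·34·0.192·1000 / 19.1

34.5198 IBU


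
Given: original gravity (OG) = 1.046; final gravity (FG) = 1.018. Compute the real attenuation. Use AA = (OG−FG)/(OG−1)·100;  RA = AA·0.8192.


AA = (1.046 − 1.018)/(1.046 − 1)·100 = 60.8696
RA = 60.8696·0.8192

49.8643 %


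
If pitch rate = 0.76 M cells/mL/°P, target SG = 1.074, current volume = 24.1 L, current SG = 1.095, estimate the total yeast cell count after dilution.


V_w = V·((SG_c−1)/(SG_t−1)−1);  °P = 259 − 259/SG_t;  cells = rate·(V+V_w)·°P
V_w = 24.1·((1.095−1)/(1.074−1)−1) = 6.8392
V_final = 24.1 + 6.8392 = 30.9392
°P = 259 − 259/1.074 = 17.8454
cells = 0.76·30.9392·17.8454

419.6138 billion cells


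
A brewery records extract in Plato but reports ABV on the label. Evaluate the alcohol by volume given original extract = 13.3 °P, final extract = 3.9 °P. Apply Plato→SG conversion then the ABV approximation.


SG = 259/(259 − P);  ABV = (OG − FG)·131.25
OG = 259/(259 − 13.3) = 1.0541
FG = 259/(259 − 3.9) = 1.0153
ABV = (1.0541 − 1.0153)·131.25

5.0981 % ABV


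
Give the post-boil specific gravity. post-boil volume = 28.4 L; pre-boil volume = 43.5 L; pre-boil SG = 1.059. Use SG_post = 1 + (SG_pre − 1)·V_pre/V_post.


pts_pre = (1.059 − 1)·1000 = 59.0000
pts_post = 59.0000·43.5/28.4 = 90.3697
SG_post = 1 + 90.3697/1000

1.0904


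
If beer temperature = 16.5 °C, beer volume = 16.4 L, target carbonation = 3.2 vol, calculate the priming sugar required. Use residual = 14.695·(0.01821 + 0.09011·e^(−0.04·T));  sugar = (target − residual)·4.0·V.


residual = 14.695·(0.01821 + 0.09011·e^(−0.04·16.5)) = 0.9520
sugar = (3.2 − 0.9520)·4.0·16.4

147.4692 g


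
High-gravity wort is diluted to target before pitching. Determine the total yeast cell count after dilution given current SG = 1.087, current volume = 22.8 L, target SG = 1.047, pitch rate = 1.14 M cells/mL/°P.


V_w = V·((SG_c−1)/(SG_t−1)−1);  °P = 259 − 259/SG_t;  cells = rate·(V+V_w)·°P
V_w = 22.8·((1.087−1)/(1.047−1)−1) = 19.4043
V_final = 22.8 + 19.4043 = 42.2043
°P = 259 − 259/1.047 = 11.6266
cells = 1.14·42.2043·11.6266

559.3866 billion cells


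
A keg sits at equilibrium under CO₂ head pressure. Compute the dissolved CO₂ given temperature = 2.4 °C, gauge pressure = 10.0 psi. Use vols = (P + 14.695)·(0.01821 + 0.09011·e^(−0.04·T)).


vols = (10.0 + 14.695)·(0.01821 + 0.09011·e^(−0.04·2.4))

2.4713 volumes


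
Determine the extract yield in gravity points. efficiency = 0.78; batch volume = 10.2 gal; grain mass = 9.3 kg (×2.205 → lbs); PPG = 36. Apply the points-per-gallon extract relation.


points = lbs × PPG × eff / vol
lbs = 9.3 × 2.205 = 20.5065
points = 20.5065 × 36 × 0.78 / 10.2

56.4532 points


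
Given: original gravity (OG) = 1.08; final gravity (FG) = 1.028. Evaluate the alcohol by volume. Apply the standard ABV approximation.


ABV = (OG − FG) · 131.25
ABV = (1.08 − 1.028) · 131.25

6.8250 % ABV


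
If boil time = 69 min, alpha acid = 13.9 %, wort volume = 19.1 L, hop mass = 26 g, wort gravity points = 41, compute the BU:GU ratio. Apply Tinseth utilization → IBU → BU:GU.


U = 1.65·0.000125^(GP/1000)·(1−e^(−0.04t))/4.15;  IBU = (α/100)·m·U·1000/V;  BU:GU = IBU/GP
U = 1.65·0.000125^(41/1000)·(1−e^(−0.04·69))/4.15 = 0.2576
IBU = (13.9/100)·26·0.2576·1000/19.1 = 48.7493
BU:GU = 48.7493/41

1.1890


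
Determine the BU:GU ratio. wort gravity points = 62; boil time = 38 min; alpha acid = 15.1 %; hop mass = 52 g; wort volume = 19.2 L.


U = 1.65·0.000125^(GP/1000)·(1−e^(−0.04t))/4.15;  IBU = (α/100)·m·U·1000/V;  BU:GU = IBU/GP
U = 1.65·0.000125^(62/1000)·(1−e^(−0.04·38))/4.15 = 0.1779
IBU = (15.1/100)·52·0.1779·1000/19.2 = 72.7670
BU:GU = 72.7670/62

1.1737


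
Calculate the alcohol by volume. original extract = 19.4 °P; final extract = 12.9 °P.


SG = 259/(259 − P);  ABV = (OG − FG)·131.25
OG = 259/(259 − 19.4) = 1.0810
FG = 259/(259 − 12.9) = 1.0524
ABV = (1.0810 − 1.0524)·131.25

3.7473 % ABV


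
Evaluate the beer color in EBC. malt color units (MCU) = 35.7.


SRM = 1.4922·MCU^0.6859;  EBC = SRM·1.97
SRM = 1.4922·35.7^0.6859 = 17.3301
EBC = 17.3301·1.97

34.1404 EBC


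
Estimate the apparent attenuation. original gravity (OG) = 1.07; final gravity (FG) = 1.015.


AA = (OG − FG)/(OG − 1) · 100
AA = (1.07 − 1.015)/(1.07 − 1) · 100

78.5714 %


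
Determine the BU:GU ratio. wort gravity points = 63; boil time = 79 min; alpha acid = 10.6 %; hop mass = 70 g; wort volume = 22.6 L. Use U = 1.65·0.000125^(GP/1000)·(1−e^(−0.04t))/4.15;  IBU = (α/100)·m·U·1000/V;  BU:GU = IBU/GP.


U = 1.65·0.000125^(63/1000)·(1−e^(−0.04·79))/4.15 = 0.2161
IBU = (10.6/100)·70·0.2161·1000/22.6 = 70.9593
BU:GU = 70.9593/63

1.1263


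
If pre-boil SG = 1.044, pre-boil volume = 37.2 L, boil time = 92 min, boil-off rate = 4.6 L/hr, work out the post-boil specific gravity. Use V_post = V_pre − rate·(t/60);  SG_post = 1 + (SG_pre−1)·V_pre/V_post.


V_post = 37.2 − 4.6·(92/60) = 30.1467
SG_post = 1 + (1.044 − 1)·37.2/30.1467

1.0543


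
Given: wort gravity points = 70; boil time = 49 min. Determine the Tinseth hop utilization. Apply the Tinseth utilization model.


U = 1.65·0.000125^(GP/1000) · (1 − e^(−0.04·t))/4.15
bigness = 1.65·0.000125^(70/1000) = 0.8796
boil_factor = (1 − e^(−0.04·49))/4.15 = 0.2070
U = 0.8796 · 0.2070

0.1821


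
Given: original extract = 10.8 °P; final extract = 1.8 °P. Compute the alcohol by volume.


SG = 259/(259 − P);  ABV = (OG − FG)·131.25
OG = 259/(259 − 10.8) = 1.0435
FG = 259/(259 − 1.8) = 1.0070
ABV = (1.0435 − 1.0070)·131.25

4.7926 % ABV


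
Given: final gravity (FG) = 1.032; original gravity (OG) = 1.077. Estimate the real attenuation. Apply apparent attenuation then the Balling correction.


AA = (OG−FG)/(OG−1)·100;  RA = AA·0.8192
AA = (1.077 − 1.032)/(1.077 − 1)·100 = 58.4416
RA = 58.4416·0.8192

47.8753 %


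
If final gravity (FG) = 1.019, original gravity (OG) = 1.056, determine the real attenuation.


AA = (OG−FG)/(OG−1)·100;  RA = AA·0.8192
AA = (1.056 − 1.019)/(1.056 − 1)·100 = 66.0714
RA = 66.0714·0.8192

54.1257 %


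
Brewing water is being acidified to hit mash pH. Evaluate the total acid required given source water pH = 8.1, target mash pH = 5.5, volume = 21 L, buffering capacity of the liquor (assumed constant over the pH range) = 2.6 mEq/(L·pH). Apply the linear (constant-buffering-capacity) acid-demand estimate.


acid = buffering capacity · (pH_source − pH_target) · V
acid = 2.6 · (8.1 − 5.5) · 21

141.9600 mEq


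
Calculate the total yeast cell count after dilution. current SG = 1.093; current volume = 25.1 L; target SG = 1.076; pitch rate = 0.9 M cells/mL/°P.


V_w = V·((SG_c−1)/(SG_t−1)−1);  °P = 259 − 259/SG_t;  cells = rate·(V+V_w)·°P
V_w = 25.1·((1.093−1)/(1.076−1)−1) = 5.6145
V_final = 25.1 + 5.6145 = 30.7145
°P = 259 − 259/1.076 = 18.2937
cells = 0.9·30.7145·18.2937

505.6927 billion cells


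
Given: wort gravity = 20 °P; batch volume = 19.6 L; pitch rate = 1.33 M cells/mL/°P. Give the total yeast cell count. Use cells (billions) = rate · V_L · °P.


cells = 1.33 · 19.6 · 20

521.3600 billion cells


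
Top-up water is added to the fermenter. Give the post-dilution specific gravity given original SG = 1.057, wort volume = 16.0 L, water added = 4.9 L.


SG_new = 1 + (SG_old − 1)·V_old/(V_old + V_water)
pts = (1.057 − 1)·1000·16.0/(16.0 + 4.9) = 43.6364
SG_new = 1 + 43.6364/1000

1.0436


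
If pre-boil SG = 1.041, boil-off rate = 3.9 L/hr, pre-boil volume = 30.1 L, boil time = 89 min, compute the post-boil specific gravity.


V_post = V_pre − rate·(t/60);  SG_post = 1 + (SG_pre−1)·V_pre/V_post
V_post = 30.1 − 3.9·(89/60) = 24.3150
SG_post = 1 + (1.041 − 1)·30.1/24.3150

1.0508


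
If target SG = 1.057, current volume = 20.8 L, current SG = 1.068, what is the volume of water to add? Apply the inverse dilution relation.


V_water = V·((SG_curr − 1)/(SG_target − 1) − 1)
V_water = 20.8·((1.068 − 1)/(1.057 − 1) − 1)

4.0140 L


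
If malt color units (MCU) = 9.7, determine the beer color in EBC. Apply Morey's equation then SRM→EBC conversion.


SRM = 1.4922·MCU^0.6859;  EBC = SRM·1.97
SRM = 1.4922·9.7^0.6859 = 7.0901
EBC = 7.0901·1.97

13.9675 EBC


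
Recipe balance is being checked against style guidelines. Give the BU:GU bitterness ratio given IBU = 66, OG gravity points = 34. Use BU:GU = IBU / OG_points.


BU:GU = 66 / 34

1.9412


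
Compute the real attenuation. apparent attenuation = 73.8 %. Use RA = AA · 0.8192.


RA = 73.8 · 0.8192

60.4570 %


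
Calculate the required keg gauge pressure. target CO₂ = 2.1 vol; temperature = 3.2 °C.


psi = vols/(0.01821 + 0.09011·e^(−0.04·T)) − 14.695
psi = 2.1/(0.01821 + 0.09011·e^(−0.04·3.2)) − 14.695

6.8449 psi


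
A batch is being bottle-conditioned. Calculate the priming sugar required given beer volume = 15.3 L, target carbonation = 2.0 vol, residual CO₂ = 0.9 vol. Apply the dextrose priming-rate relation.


sugar = (target − residual)·4.0·V
sugar = (2.0 − 0.9)·4.0·15.3

67.3200 g


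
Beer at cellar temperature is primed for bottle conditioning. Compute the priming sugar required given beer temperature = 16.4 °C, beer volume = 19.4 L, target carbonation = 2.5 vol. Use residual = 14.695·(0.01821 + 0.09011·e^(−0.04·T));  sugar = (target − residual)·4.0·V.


residual = 14.695·(0.01821 + 0.09011·e^(−0.04·16.4)) = 0.9547
sugar = (2.5 − 0.9547)·4.0·19.4

119.9125 g


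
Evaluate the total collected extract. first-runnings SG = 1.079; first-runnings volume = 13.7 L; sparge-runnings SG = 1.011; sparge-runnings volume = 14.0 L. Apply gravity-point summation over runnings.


total = Σ (SG_i − 1)·1000·V_i
first = (1.079 − 1)·1000·13.7 = 1082.3000
sparge = (1.011 − 1)·1000·14.0 = 154.0000
total = 1082.3000 + 154.0000

1236.3000 gravity·L


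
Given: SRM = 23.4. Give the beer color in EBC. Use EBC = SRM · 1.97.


EBC = 23.4 · 1.97

46.0980 EBC


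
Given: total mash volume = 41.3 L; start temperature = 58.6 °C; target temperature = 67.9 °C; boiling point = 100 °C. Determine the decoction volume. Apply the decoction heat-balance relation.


V_dec = V_total·(T_target − T_start)/(T_boil − T_start)
V_dec = 41.3·(67.9 − 58.6)/(100 − 58.6)

9.2775 L


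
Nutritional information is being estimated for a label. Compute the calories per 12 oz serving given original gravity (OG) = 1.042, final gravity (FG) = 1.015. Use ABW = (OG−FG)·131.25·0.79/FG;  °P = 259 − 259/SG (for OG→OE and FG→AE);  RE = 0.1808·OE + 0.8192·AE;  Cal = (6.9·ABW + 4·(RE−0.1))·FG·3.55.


ABW = (1.042 − 1.015)·131.25·0.79/1.015 = 2.7582
OE = 259 − 259/1.042 = 10.4395 °P
AE = 259 − 259/1.015 = 3.8276 °P
RE = 0.1808·10.4395 + 0.8192·3.8276 = 5.0230 °P
Cal = (6.9·2.7582 + 4·(5.0230−0.1))·1.015·3.55

139.5309 kcal


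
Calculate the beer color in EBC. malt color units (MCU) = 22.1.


SRM = 1.4922·MCU^0.6859;  EBC = SRM·1.97
SRM = 1.4922·22.1^0.6859 = 12.4723
EBC = 12.4723·1.97

24.5704 EBC


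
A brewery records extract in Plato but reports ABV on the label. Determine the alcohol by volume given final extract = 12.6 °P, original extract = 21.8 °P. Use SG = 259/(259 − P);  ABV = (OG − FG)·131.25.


OG = 259/(259 − 21.8) = 1.0919
FG = 259/(259 − 12.6) = 1.0511
ABV = (1.0919 − 1.0511)·131.25

5.3510 % ABV


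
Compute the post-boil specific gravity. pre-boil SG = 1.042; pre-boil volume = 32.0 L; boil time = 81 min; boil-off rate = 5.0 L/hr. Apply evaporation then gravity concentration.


V_post = V_pre − rate·(t/60);  SG_post = 1 + (SG_pre−1)·V_pre/V_post
V_post = 32.0 − 5.0·(81/60) = 25.2500
SG_post = 1 + (1.042 − 1)·32.0/25.2500

1.0532


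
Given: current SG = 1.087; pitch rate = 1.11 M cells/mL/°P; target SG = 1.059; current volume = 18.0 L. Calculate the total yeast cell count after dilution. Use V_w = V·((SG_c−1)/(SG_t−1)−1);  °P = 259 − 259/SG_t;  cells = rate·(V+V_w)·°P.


V_w = 18.0·((1.087−1)/(1.059−1)−1) = 8.5424
V_final = 18.0 + 8.5424 = 26.5424
°P = 259 − 259/1.059 = 14.4297
cells = 1.11·26.5424·14.4297

425.1269 billion cells


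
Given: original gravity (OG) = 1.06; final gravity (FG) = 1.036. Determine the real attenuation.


AA = (OG−FG)/(OG−1)·100;  RA = AA·0.8192
AA = (1.06 − 1.036)/(1.06 − 1)·100 = 40.0000
RA = 40.0000·0.8192

32.7680 %


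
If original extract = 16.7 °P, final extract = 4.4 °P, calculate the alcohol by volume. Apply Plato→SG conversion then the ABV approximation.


SG = 259/(259 − P);  ABV = (OG − FG)·131.25
OG = 259/(259 − 16.7) = 1.0689
FG = 259/(259 − 4.4) = 1.0173
ABV = (1.0689 − 1.0173)·131.25

6.7779 % ABV


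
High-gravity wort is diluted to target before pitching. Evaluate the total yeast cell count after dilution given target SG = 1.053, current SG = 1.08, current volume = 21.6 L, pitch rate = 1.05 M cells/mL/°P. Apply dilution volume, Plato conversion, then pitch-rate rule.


V_w = V·((SG_c−1)/(SG_t−1)−1);  °P = 259 − 259/SG_t;  cells = rate·(V+V_w)·°P
V_w = 21.6·((1.08−1)/(1.053−1)−1) = 11.0038
V_final = 21.6 + 11.0038 = 32.6038
°P = 259 − 259/1.053 = 13.0361
cells = 1.05·32.6038·13.0361

446.2769 billion cells


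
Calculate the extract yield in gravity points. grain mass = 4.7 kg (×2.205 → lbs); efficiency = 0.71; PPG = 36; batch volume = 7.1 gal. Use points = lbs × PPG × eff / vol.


lbs = 4.7 × 2.205 = 10.3635
points = 10.3635 × 36 × 0.71 / 7.1

37.3086 points


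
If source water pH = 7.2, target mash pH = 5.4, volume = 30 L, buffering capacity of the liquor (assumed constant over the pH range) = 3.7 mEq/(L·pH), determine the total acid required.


acid = buffering capacity · (pH_source − pH_target) · V
acid = 3.7 · (7.2 − 5.4) · 30

199.8000 mEq


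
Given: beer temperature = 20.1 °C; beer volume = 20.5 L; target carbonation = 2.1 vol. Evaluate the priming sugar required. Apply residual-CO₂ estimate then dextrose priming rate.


residual = 14.695·(0.01821 + 0.09011·e^(−0.04·T));  sugar = (target − residual)·4.0·V
residual = 14.695·(0.01821 + 0.09011·e^(−0.04·20.1)) = 0.8602
sugar = (2.1 − 0.8602)·4.0·20.5

101.6630 g


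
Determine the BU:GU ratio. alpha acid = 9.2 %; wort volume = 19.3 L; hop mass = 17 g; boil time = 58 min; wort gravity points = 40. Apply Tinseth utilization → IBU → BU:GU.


U = 1.65·0.000125^(GP/1000)·(1−e^(−0.04t))/4.15;  IBU = (α/100)·m·U·1000/V;  BU:GU = IBU/GP
U = 1.65·0.000125^(40/1000)·(1−e^(−0.04·58))/4.15 = 0.2503
IBU = (9.2/100)·17·0.2503·1000/19.3 = 20.2799
BU:GU = 20.2799/40

0.5070


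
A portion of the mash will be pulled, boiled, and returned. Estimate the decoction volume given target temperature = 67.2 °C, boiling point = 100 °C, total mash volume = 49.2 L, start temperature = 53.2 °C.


V_dec = V_total·(T_target − T_start)/(T_boil − T_start)
V_dec = 49.2·(67.2 − 53.2)/(100 − 53.2)

14.7179 L


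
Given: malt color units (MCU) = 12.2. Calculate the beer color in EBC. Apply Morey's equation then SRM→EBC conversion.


SRM = 1.4922·MCU^0.6859;  EBC = SRM·1.97
SRM = 1.4922·12.2^0.6859 = 8.2978
EBC = 8.2978·1.97

16.3466 EBC


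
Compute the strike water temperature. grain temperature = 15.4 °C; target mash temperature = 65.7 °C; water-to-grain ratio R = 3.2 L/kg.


T_strike = (0.41/R)·(T_mash − T_grain) + T_mash
T_strike = (0.41/3.2)·(65.7 − 15.4) + 65.7

72.1447 °C


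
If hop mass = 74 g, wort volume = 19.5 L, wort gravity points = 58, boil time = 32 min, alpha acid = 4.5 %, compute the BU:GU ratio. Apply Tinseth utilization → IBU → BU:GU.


U = 1.65·0.000125^(GP/1000)·(1−e^(−0.04t))/4.15;  IBU = (α/100)·m·U·1000/V;  BU:GU = IBU/GP
U = 1.65·0.000125^(58/1000)·(1−e^(−0.04·32))/4.15 = 0.1704
IBU = (4.5/100)·74·0.1704·1000/19.5 = 29.1059
BU:GU = 29.1059/58

0.5018


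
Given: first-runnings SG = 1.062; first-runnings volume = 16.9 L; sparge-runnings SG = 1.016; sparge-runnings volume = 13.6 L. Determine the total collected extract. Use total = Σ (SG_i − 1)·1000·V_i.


first = (1.062 − 1)·1000·16.9 = 1047.8000
sparge = (1.016 − 1)·1000·13.6 = 217.6000
total = 1047.8000 + 217.6000

1265.4000 gravity·L


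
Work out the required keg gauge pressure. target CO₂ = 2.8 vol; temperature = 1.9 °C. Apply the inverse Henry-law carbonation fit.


psi = vols/(0.01821 + 0.09011·e^(−0.04·T)) − 14.695
psi = 2.8/(0.01821 + 0.09011·e^(−0.04·1.9)) − 14.695

12.8301 psi


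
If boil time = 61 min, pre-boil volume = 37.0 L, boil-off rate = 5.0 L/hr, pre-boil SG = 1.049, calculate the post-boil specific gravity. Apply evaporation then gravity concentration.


V_post = V_pre − rate·(t/60);  SG_post = 1 + (SG_pre−1)·V_pre/V_post
V_post = 37.0 − 5.0·(61/60) = 31.9167
SG_post = 1 + (1.049 − 1)·37.0/31.9167

1.0568


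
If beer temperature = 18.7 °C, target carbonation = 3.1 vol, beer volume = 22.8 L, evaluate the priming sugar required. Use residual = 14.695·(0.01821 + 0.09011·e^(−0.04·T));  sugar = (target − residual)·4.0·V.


residual = 14.695·(0.01821 + 0.09011·e^(−0.04·18.7)) = 0.8943
sugar = (3.1 − 0.8943)·4.0·22.8

201.1562 g


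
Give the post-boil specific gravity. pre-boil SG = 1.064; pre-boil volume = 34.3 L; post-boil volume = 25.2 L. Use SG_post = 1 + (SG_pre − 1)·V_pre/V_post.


pts_pre = (1.064 − 1)·1000 = 64.0000
pts_post = 64.0000·34.3/25.2 = 87.1111
SG_post = 1 + 87.1111/1000

1.0871


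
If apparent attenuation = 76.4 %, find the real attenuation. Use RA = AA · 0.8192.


RA = 76.4 · 0.8192

62.5869 %


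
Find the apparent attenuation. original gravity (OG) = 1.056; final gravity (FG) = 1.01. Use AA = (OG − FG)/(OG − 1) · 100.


AA = (1.056 − 1.01)/(1.056 − 1) · 100

82.1429 %


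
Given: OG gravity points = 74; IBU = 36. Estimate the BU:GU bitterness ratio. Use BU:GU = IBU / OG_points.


BU:GU = 36 / 74

0.4865


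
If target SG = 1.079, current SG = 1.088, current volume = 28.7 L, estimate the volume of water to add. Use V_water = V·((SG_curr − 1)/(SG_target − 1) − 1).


V_water = 28.7·((1.088 − 1)/(1.079 − 1) − 1)

3.2696 L


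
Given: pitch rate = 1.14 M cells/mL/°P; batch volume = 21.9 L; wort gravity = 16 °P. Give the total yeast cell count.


cells (billions) = rate · V_L · °P
cells = 1.14 · 21.9 · 16

399.4560 billion cells


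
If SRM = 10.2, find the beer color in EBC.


EBC = SRM · 1.97
EBC = 10.2 · 1.97

20.0940 EBC


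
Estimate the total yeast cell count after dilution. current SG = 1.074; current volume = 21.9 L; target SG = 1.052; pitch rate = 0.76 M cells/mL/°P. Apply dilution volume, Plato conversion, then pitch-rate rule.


V_w = V·((SG_c−1)/(SG_t−1)−1);  °P = 259 − 259/SG_t;  cells = rate·(V+V_w)·°P
V_w = 21.9·((1.074−1)/(1.052−1)−1) = 9.2654
V_final = 21.9 + 9.2654 = 31.1654
°P = 259 − 259/1.052 = 12.8023
cells = 0.76·31.1654·12.8023

303.2309 billion cells


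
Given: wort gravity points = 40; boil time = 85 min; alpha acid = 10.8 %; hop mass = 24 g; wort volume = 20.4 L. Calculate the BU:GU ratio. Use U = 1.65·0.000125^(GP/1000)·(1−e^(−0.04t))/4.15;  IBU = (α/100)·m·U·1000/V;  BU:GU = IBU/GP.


U = 1.65·0.000125^(40/1000)·(1−e^(−0.04·85))/4.15 = 0.2683
IBU = (10.8/100)·24·0.2683·1000/20.4 = 34.0860
BU:GU = 34.0860/40

0.8521


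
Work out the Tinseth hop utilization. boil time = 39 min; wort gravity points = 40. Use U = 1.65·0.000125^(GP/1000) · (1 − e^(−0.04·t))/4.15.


bigness = 1.65·0.000125^(40/1000) = 1.1518
boil_factor = (1 − e^(−0.04·39))/4.15 = 0.1903
U = 1.1518 · 0.1903

0.2192


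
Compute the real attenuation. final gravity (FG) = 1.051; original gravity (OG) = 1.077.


AA = (OG−FG)/(OG−1)·100;  RA = AA·0.8192
AA = (1.077 − 1.051)/(1.077 − 1)·100 = 33.7662
RA = 33.7662·0.8192

27.6613 %


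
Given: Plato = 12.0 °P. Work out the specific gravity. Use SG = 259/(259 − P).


SG = 259/(259 − 12.0)

1.0486


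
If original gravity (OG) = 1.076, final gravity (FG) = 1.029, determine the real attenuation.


AA = (OG−FG)/(OG−1)·100;  RA = AA·0.8192
AA = (1.076 − 1.029)/(1.076 − 1)·100 = 61.8421
RA = 61.8421·0.8192

50.6611 %


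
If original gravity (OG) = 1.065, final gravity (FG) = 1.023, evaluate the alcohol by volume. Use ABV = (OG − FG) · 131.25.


ABV = (1.065 − 1.023) · 131.25

5.5125 % ABV


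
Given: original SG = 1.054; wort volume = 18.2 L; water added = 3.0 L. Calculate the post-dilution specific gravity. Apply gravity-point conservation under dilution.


SG_new = 1 + (SG_old − 1)·V_old/(V_old + V_water)
pts = (1.054 − 1)·1000·18.2/(18.2 + 3.0) = 46.3585
SG_new = 1 + 46.3585/1000

1.0464


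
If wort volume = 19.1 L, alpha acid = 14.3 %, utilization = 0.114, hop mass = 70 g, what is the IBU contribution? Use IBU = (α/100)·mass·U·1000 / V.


IBU = (14.3/100)·70·0.114·1000 / 19.1

59.7455 IBU


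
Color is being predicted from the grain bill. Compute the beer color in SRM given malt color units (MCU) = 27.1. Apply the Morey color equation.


SRM = 1.4922 · MCU^0.6859
SRM = 1.4922 · 27.1^0.6859

14.3450 SRM


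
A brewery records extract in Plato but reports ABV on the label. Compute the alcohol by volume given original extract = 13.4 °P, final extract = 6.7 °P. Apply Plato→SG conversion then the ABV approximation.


SG = 259/(259 − P);  ABV = (OG − FG)·131.25
OG = 259/(259 − 13.4) = 1.0546
FG = 259/(259 − 6.7) = 1.0266
ABV = (1.0546 − 1.0266)·131.25

3.6756 % ABV


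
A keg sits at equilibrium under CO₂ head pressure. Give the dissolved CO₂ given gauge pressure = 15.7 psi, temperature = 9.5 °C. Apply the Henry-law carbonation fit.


vols = (P + 14.695)·(0.01821 + 0.09011·e^(−0.04·T))
vols = (15.7 + 14.695)·(0.01821 + 0.09011·e^(−0.04·9.5))

2.4265 volumes


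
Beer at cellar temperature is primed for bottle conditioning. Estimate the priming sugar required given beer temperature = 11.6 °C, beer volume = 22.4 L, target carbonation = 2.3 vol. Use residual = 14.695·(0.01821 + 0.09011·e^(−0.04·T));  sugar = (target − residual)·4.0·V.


residual = 14.695·(0.01821 + 0.09011·e^(−0.04·11.6)) = 1.1002
sugar = (2.3 − 1.1002)·4.0·22.4

107.5036 g


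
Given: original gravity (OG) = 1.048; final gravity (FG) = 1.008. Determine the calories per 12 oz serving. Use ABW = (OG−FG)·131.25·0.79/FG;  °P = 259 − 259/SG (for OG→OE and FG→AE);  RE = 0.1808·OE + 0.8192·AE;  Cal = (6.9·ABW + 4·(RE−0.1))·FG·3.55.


ABW = (1.048 − 1.008)·131.25·0.79/1.008 = 4.1146
OE = 259 − 259/1.048 = 11.8626 °P
AE = 259 − 259/1.008 = 2.0556 °P
RE = 0.1808·11.8626 + 0.8192·2.0556 = 3.8287 °P
Cal = (6.9·4.1146 + 4·(3.8287−0.1))·1.008·3.55

154.9637 kcal


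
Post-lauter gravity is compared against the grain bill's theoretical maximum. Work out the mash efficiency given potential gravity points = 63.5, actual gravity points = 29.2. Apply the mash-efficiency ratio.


efficiency = actual / potential × 100
efficiency = 29.2 / 63.5 × 100

45.9843 %


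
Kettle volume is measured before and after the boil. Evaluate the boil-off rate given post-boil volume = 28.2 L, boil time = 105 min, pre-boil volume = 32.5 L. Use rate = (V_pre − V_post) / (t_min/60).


rate = (32.5 − 28.2) / (105/60)

2.4571 L/hr


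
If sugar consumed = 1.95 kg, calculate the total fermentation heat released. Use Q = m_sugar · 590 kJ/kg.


Q = 1.95 · 590

1150.5000 kJ


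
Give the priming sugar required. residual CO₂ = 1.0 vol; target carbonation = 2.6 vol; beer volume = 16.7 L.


sugar = (target − residual)·4.0·V
sugar = (2.6 − 1.0)·4.0·16.7

106.8800 g


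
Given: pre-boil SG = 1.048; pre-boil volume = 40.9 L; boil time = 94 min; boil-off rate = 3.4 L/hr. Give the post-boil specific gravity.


V_post = V_pre − rate·(t/60);  SG_post = 1 + (SG_pre−1)·V_pre/V_post
V_post = 40.9 − 3.4·(94/60) = 35.5733
SG_post = 1 + (1.048 − 1)·40.9/35.5733

1.0552


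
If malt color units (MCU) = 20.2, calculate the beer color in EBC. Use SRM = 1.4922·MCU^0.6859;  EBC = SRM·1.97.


SRM = 1.4922·20.2^0.6859 = 11.7265
EBC = 11.7265·1.97

23.1012 EBC


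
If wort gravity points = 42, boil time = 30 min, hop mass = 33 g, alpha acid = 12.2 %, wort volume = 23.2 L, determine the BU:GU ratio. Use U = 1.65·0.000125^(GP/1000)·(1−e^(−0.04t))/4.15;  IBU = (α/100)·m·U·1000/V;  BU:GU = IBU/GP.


U = 1.65·0.000125^(42/1000)·(1−e^(−0.04·30))/4.15 = 0.1905
IBU = (12.2/100)·33·0.1905·1000/23.2 = 33.0559
BU:GU = 33.0559/42

0.7870


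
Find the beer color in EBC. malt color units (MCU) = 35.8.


SRM = 1.4922·MCU^0.6859;  EBC = SRM·1.97
SRM = 1.4922·35.8^0.6859 = 17.3634
EBC = 17.3634·1.97

34.2059 EBC


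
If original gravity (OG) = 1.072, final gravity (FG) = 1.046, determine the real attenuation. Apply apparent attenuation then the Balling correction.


AA = (OG−FG)/(OG−1)·100;  RA = AA·0.8192
AA = (1.072 − 1.046)/(1.072 − 1)·100 = 36.1111
RA = 36.1111·0.8192

29.5822 %


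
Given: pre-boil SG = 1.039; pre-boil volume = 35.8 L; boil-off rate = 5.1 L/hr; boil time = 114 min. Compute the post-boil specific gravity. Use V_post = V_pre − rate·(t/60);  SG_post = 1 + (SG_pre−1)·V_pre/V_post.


V_post = 35.8 − 5.1·(114/60) = 26.1100
SG_post = 1 + (1.039 − 1)·35.8/26.1100

1.0535


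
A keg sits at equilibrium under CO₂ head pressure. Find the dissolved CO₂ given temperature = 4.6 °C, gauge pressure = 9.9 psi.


vols = (P + 14.695)·(0.01821 + 0.09011·e^(−0.04·T))
vols = (9.9 + 14.695)·(0.01821 + 0.09011·e^(−0.04·4.6))

2.2917 volumes


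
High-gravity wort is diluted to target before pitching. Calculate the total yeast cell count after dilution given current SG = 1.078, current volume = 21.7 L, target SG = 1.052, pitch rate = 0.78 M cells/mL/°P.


V_w = V·((SG_c−1)/(SG_t−1)−1);  °P = 259 − 259/SG_t;  cells = rate·(V+V_w)·°P
V_w = 21.7·((1.078−1)/(1.052−1)−1) = 10.8500
V_final = 21.7 + 10.8500 = 32.5500
°P = 259 − 259/1.052 = 12.8023
cells = 0.78·32.5500·12.8023

325.0371 billion cells


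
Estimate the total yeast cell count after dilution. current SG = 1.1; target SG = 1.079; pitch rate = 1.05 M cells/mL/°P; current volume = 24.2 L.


V_w = V·((SG_c−1)/(SG_t−1)−1);  °P = 259 − 259/SG_t;  cells = rate·(V+V_w)·°P
V_w = 24.2·((1.1−1)/(1.079−1)−1) = 6.4329
V_final = 24.2 + 6.4329 = 30.6329
°P = 259 − 259/1.079 = 18.9629
cells = 1.05·30.6329·18.9629

609.9342 billion cells


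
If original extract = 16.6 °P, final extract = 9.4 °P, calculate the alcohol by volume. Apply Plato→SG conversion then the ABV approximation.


SG = 259/(259 − P);  ABV = (OG − FG)·131.25
OG = 259/(259 − 16.6) = 1.0685
FG = 259/(259 − 9.4) = 1.0377
ABV = (1.0685 − 1.0377)·131.25

4.0453 % ABV


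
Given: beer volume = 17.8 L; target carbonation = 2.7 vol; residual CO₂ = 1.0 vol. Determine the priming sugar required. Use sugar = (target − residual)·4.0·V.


sugar = (2.7 − 1.0)·4.0·17.8

121.0400 g


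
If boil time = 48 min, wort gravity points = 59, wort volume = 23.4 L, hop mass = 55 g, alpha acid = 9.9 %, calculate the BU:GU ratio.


U = 1.65·0.000125^(GP/1000)·(1−e^(−0.04t))/4.15;  IBU = (α/100)·m·U·1000/V;  BU:GU = IBU/GP
U = 1.65·0.000125^(59/1000)·(1−e^(−0.04·48))/4.15 = 0.1997
IBU = (9.9/100)·55·0.1997·1000/23.4 = 46.4606
BU:GU = 46.4606/59

0.7875


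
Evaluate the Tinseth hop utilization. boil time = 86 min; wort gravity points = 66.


U = 1.65·0.000125^(GP/1000) · (1 − e^(−0.04·t))/4.15
bigness = 1.65·0.000125^(66/1000) = 0.9118
boil_factor = (1 − e^(−0.04·86))/4.15 = 0.2332
U = 0.9118 · 0.2332

0.2127


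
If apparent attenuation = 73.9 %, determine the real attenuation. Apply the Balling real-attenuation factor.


RA = AA · 0.8192
RA = 73.9 · 0.8192

60.5389 %


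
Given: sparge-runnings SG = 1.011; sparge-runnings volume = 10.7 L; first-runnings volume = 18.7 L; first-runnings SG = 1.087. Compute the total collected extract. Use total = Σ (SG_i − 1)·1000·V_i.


first = (1.087 − 1)·1000·18.7 = 1626.9000
sparge = (1.011 − 1)·1000·10.7 = 117.7000
total = 1626.9000 + 117.7000

1744.6000 gravity·L


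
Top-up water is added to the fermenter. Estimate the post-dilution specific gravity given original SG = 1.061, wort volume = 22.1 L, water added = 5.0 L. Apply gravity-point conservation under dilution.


SG_new = 1 + (SG_old − 1)·V_old/(V_old + V_water)
pts = (1.061 − 1)·1000·22.1/(22.1 + 5.0) = 49.7454
SG_new = 1 + 49.7454/1000

1.0497


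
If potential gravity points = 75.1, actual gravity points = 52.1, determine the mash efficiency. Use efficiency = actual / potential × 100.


efficiency = 52.1 / 75.1 × 100

69.3742 %


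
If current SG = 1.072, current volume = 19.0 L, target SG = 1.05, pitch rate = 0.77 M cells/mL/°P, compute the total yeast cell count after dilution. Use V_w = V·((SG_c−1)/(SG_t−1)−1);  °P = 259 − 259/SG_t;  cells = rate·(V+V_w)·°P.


V_w = 19.0·((1.072−1)/(1.05−1)−1) = 8.3600
V_final = 19.0 + 8.3600 = 27.3600
°P = 259 − 259/1.05 = 12.3333
cells = 0.77·27.3600·12.3333

259.8288 billion cells


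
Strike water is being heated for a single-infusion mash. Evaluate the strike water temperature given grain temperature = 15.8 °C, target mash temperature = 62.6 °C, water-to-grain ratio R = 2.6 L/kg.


T_strike = (0.41/R)·(T_mash − T_grain) + T_mash
T_strike = (0.41/2.6)·(62.6 − 15.8) + 62.6

69.9800 °C


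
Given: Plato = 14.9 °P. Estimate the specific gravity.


SG = 259/(259 − P)
SG = 259/(259 − 14.9)

1.0610


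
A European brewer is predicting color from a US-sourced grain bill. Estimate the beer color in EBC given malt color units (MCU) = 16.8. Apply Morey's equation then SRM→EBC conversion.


SRM = 1.4922·MCU^0.6859;  EBC = SRM·1.97
SRM = 1.4922·16.8^0.6859 = 10.3340
EBC = 10.3340·1.97

20.3579 EBC


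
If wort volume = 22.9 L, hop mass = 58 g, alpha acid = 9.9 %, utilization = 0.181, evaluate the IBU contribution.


IBU = (α/100)·mass·U·1000 / V
IBU = (9.9/100)·58·0.181·1000 / 22.9

45.3844 IBU


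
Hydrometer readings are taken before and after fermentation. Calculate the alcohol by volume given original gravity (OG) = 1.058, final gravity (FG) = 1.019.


ABV = (OG − FG) · 131.25
ABV = (1.058 − 1.019) · 131.25

5.1188 % ABV


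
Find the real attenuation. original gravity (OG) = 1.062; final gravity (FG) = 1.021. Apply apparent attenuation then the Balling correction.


AA = (OG−FG)/(OG−1)·100;  RA = AA·0.8192
AA = (1.062 − 1.021)/(1.062 − 1)·100 = 66.1290
RA = 66.1290·0.8192

54.1729 %


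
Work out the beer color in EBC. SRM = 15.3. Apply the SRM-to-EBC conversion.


EBC = SRM · 1.97
EBC = 15.3 · 1.97

30.1410 EBC


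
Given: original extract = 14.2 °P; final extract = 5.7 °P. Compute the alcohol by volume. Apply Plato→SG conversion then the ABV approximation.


SG = 259/(259 − P);  ABV = (OG − FG)·131.25
OG = 259/(259 − 14.2) = 1.0580
FG = 259/(259 − 5.7) = 1.0225
ABV = (1.0580 − 1.0225)·131.25

4.6598 % ABV


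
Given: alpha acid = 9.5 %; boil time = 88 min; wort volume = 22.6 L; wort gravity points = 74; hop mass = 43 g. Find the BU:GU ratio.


U = 1.65·0.000125^(GP/1000)·(1−e^(−0.04t))/4.15;  IBU = (α/100)·m·U·1000/V;  BU:GU = IBU/GP
U = 1.65·0.000125^(74/1000)·(1−e^(−0.04·88))/4.15 = 0.1984
IBU = (9.5/100)·43·0.1984·1000/22.6 = 35.8626
BU:GU = 35.8626/74

0.4846


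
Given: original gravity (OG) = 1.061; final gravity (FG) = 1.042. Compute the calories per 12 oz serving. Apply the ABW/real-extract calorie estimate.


ABW = (OG−FG)·131.25·0.79/FG;  °P = 259 − 259/SG (for OG→OE and FG→AE);  RE = 0.1808·OE + 0.8192·AE;  Cal = (6.9·ABW + 4·(RE−0.1))·FG·3.55
ABW = (1.061 − 1.042)·131.25·0.79/1.042 = 1.8907
OE = 259 − 259/1.061 = 14.8907 °P
AE = 259 − 259/1.042 = 10.4395 °P
RE = 0.1808·14.8907 + 0.8192·10.4395 = 11.2443 °P
Cal = (6.9·1.8907 + 4·(11.2443−0.1))·1.042·3.55

213.1523 kcal


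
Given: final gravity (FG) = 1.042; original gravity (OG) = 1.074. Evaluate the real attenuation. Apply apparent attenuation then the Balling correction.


AA = (OG−FG)/(OG−1)·100;  RA = AA·0.8192
AA = (1.074 − 1.042)/(1.074 − 1)·100 = 43.2432
RA = 43.2432·0.8192

35.4249 %


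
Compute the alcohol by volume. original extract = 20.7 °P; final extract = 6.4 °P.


SG = 259/(259 − P);  ABV = (OG − FG)·131.25
OG = 259/(259 − 20.7) = 1.0869
FG = 259/(259 − 6.4) = 1.0253
ABV = (1.0869 − 1.0253)·131.25

8.0757 % ABV


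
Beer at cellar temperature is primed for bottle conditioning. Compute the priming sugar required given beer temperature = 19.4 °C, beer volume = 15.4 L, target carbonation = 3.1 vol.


residual = 14.695·(0.01821 + 0.09011·e^(−0.04·T));  sugar = (target − residual)·4.0·V
residual = 14.695·(0.01821 + 0.09011·e^(−0.04·19.4)) = 0.8770
sugar = (3.1 − 0.8770)·4.0·15.4

136.9347 g


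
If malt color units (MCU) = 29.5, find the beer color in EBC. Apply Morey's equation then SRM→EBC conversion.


SRM = 1.4922·MCU^0.6859;  EBC = SRM·1.97
SRM = 1.4922·29.5^0.6859 = 15.2047
EBC = 15.2047·1.97

29.9533 EBC


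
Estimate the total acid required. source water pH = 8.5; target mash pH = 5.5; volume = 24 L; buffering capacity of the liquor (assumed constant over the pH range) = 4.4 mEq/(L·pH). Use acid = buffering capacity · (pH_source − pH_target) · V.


acid = 4.4 · (8.5 − 5.5) · 24

316.8000 mEq


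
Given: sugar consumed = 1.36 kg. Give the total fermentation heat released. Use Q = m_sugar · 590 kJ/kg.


Q = 1.36 · 590

802.4000 kJ


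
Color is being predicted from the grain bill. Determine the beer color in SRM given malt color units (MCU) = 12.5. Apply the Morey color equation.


SRM = 1.4922 · MCU^0.6859
SRM = 1.4922 · 12.5^0.6859

8.4372 SRM


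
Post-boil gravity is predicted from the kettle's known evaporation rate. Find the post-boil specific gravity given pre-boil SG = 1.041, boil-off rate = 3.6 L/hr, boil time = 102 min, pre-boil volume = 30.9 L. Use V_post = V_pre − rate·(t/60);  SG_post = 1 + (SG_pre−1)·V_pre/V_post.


V_post = 30.9 − 3.6·(102/60) = 24.7800
SG_post = 1 + (1.041 − 1)·30.9/24.7800

1.0511


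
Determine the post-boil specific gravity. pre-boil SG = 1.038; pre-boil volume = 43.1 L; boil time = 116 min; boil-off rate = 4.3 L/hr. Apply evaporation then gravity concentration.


V_post = V_pre − rate·(t/60);  SG_post = 1 + (SG_pre−1)·V_pre/V_post
V_post = 43.1 − 4.3·(116/60) = 34.7867
SG_post = 1 + (1.038 − 1)·43.1/34.7867

1.0471
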